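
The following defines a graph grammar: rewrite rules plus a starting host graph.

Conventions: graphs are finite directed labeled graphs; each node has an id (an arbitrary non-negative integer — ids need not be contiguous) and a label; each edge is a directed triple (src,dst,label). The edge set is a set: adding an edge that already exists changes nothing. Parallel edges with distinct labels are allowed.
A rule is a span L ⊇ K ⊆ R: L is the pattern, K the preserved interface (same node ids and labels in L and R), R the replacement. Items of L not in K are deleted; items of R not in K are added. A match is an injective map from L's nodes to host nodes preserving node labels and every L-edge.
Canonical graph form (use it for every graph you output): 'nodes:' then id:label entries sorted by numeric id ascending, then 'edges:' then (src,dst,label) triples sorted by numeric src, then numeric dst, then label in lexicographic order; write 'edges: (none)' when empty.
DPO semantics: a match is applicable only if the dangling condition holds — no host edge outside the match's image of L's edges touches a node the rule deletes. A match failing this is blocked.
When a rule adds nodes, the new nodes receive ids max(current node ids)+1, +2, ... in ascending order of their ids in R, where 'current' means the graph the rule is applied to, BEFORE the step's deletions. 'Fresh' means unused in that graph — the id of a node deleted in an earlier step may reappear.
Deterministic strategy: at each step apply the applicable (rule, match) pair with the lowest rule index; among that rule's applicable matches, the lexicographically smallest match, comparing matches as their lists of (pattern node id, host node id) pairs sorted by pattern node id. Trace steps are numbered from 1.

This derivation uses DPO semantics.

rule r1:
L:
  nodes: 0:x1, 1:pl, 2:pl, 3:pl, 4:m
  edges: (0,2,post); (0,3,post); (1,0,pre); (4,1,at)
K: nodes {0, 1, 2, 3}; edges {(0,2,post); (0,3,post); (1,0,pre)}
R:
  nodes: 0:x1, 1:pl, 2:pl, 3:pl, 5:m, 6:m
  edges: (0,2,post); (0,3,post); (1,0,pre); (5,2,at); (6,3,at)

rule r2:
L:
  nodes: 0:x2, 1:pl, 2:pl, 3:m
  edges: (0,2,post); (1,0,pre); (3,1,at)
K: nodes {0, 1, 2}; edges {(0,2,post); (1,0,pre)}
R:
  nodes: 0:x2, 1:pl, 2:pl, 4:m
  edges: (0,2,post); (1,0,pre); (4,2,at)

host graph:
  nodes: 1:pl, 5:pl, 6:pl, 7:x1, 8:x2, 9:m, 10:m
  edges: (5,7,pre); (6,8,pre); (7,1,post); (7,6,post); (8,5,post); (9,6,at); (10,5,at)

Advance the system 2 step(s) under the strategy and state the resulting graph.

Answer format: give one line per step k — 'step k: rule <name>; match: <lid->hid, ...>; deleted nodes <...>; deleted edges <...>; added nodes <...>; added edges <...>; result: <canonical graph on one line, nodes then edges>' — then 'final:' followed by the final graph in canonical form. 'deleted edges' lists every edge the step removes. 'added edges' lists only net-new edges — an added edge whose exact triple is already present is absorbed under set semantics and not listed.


step 1: rule r1; match: 0->7, 1->5, 2->1, 3->6, 4->10; deleted nodes 10; deleted edges (10,5,at); added nodes 11, 12; added edges (11,1,at); (12,6,at); result: nodes: 1:pl, 5:pl, 6:pl, 7:x1, 8:x2, 9:m, 11:m, 12:m edges: (5,7,pre); (6,8,pre); (7,1,post); (7,6,post); (8,5,post); (9,6,at); (11,1,at); (12,6,at)
step 2: rule r2; match: 0->8, 1->6, 2->5, 3->9; deleted nodes 9; deleted edges (9,6,at); added nodes 13; added edges (13,5,at); result: nodes: 1:pl, 5:pl, 6:pl, 7:x1, 8:x2, 11:m, 12:m, 13:m edges: (5,7,pre); (6,8,pre); (7,1,post); (7,6,post); (8,5,post); (11,1,at); (12,6,at); (13,5,at)
final:
nodes: 1:pl, 5:pl, 6:pl, 7:x1, 8:x2, 11:m, 12:m, 13:m
edges: (5,7,pre); (6,8,pre); (7,1,post); (7,6,post); (8,5,post); (11,1,at); (12,6,at); (13,5,at)


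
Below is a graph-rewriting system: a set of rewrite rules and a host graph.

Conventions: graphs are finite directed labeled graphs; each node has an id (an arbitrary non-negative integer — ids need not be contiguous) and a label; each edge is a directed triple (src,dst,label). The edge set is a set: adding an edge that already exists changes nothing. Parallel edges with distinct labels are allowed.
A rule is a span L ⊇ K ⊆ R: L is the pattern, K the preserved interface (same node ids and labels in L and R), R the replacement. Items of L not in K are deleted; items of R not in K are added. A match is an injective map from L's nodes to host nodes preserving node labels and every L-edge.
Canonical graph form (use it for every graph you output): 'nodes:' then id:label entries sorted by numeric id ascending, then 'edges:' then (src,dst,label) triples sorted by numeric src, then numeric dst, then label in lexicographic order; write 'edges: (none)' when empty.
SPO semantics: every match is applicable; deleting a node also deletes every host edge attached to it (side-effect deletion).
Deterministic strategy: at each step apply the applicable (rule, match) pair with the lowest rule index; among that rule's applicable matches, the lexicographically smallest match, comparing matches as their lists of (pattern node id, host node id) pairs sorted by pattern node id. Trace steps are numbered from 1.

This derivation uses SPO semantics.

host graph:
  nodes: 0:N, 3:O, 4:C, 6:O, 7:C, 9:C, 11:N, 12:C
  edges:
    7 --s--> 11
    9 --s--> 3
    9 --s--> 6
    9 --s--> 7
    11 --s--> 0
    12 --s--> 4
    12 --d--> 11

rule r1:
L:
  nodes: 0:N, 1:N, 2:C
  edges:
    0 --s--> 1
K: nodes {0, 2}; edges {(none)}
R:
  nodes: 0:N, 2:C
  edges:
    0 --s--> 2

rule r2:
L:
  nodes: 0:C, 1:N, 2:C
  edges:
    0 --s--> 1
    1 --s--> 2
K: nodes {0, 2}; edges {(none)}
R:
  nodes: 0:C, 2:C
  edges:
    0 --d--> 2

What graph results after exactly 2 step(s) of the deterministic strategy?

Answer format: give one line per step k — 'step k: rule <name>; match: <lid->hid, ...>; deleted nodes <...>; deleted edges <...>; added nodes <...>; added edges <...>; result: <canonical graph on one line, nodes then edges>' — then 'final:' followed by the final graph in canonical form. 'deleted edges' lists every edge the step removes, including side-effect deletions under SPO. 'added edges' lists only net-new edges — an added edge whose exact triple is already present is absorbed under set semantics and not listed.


step 1: rule r1; match: 0->11, 1->0, 2->4; deleted nodes 0; deleted edges (11,0,s); added nodes (none); added edges (11,4,s); result: nodes: 3:O, 4:C, 6:O, 7:C, 9:C, 11:N, 12:C edges: (7,11,s); (9,3,s); (9,6,s); (9,7,s); (11,4,s); (12,4,s); (12,11,d)
step 2: rule r2; match: 0->7, 1->11, 2->4; deleted nodes 11; deleted edges (7,11,s); (11,4,s); (12,11,d); added nodes (none); added edges (7,4,d); result: nodes: 3:O, 4:C, 6:O, 7:C, 9:C, 12:C edges: (7,4,d); (9,3,s); (9,6,s); (9,7,s); (12,4,s)
final:
nodes: 3:O, 4:C, 6:O, 7:C, 9:C, 12:C
edges: (7,4,d); (9,3,s); (9,6,s); (9,7,s); (12,4,s)


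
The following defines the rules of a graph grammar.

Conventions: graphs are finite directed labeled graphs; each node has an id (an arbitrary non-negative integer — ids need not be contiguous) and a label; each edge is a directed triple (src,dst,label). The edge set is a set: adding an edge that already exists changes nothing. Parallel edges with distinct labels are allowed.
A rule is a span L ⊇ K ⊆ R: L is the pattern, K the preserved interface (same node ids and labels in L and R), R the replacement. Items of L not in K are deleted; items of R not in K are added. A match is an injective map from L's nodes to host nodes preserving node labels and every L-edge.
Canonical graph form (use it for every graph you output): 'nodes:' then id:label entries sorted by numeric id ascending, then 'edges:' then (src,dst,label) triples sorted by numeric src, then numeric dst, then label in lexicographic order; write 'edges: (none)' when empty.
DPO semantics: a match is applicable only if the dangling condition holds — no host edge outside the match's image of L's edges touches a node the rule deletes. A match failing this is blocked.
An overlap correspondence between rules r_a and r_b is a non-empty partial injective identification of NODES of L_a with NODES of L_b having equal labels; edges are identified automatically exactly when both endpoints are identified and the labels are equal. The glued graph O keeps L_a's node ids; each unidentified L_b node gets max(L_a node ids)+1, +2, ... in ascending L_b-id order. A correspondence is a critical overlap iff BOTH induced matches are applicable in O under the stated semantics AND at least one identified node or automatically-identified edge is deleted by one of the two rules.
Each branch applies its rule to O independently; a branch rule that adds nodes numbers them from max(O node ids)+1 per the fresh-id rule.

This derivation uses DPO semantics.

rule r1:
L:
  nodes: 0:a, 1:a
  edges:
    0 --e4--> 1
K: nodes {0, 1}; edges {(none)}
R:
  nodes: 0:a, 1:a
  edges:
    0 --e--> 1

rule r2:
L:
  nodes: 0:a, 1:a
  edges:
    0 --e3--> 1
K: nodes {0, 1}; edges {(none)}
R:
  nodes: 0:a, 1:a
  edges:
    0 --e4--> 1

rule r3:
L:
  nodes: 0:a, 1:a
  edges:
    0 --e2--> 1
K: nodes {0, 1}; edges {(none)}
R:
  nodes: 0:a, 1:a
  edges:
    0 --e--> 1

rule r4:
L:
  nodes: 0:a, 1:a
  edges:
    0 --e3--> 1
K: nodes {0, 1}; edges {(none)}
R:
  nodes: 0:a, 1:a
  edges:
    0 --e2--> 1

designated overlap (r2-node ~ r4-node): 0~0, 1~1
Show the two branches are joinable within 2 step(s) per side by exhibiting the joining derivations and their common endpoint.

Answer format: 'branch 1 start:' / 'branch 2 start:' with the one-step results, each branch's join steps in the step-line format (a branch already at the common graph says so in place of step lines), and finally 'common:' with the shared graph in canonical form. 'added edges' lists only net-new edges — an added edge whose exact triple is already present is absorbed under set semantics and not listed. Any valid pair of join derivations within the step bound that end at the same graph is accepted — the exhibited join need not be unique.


branch 1 start:
nodes: 0:a, 1:a
edges: (0,1,e4)
branch 2 start:
nodes: 0:a, 1:a
edges: (0,1,e2)
branch 1 step 1: rule r1; match: 0->0, 1->1; deleted nodes (none); deleted edges (0,1,e4); added nodes (none); added edges (0,1,e); result: nodes: 0:a, 1:a edges: (0,1,e)
branch 2 step 1: rule r3; match: 0->0, 1->1; deleted nodes (none); deleted edges (0,1,e2); added nodes (none); added edges (0,1,e); result: nodes: 0:a, 1:a edges: (0,1,e)
common:
nodes: 0:a, 1:a
edges: (0,1,e)


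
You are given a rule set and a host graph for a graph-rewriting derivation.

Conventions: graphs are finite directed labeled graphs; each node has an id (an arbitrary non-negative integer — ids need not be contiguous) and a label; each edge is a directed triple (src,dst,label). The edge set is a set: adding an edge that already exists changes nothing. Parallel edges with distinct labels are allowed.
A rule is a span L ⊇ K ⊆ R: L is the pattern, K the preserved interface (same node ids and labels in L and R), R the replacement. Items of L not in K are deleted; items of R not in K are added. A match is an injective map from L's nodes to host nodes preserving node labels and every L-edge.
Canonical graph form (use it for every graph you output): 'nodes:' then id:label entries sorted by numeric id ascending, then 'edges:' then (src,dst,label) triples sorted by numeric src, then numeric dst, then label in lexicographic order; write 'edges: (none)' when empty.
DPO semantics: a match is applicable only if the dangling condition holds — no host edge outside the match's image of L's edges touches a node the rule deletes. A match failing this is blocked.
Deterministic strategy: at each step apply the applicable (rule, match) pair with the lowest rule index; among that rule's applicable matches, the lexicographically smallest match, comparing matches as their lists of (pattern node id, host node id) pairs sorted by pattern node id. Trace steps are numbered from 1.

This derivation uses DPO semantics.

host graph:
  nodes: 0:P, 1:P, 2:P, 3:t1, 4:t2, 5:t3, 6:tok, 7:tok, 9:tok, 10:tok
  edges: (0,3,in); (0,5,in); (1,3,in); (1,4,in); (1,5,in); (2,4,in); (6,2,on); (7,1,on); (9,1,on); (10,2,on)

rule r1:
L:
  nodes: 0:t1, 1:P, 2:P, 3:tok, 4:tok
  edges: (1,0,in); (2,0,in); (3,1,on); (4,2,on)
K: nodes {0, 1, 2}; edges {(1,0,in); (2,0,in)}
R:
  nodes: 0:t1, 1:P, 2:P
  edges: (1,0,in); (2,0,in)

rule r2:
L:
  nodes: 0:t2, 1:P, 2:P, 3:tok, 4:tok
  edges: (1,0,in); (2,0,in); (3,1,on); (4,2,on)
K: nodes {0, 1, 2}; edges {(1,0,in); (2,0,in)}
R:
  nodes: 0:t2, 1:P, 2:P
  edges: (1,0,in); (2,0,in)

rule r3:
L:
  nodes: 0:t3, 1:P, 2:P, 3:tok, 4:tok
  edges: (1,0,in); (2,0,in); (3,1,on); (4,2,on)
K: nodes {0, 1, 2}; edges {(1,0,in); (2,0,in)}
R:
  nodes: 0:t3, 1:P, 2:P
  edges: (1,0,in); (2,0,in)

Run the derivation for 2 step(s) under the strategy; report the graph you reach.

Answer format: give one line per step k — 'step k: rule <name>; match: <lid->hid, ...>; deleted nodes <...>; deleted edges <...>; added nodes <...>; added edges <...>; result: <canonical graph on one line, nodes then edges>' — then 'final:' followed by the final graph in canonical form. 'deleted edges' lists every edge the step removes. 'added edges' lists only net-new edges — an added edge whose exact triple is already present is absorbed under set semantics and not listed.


step 1: rule r2; match: 0->4, 1->1, 2->2, 3->7, 4->6; deleted nodes 6, 7; deleted edges (6,2,on); (7,1,on); added nodes (none); added edges (none); result: nodes: 0:P, 1:P, 2:P, 3:t1, 4:t2, 5:t3, 9:tok, 10:tok edges: (0,3,in); (0,5,in); (1,3,in); (1,4,in); (1,5,in); (2,4,in); (9,1,on); (10,2,on)
step 2: rule r2; match: 0->4, 1->1, 2->2, 3->9, 4->10; deleted nodes 9, 10; deleted edges (9,1,on); (10,2,on); added nodes (none); added edges (none); result: nodes: 0:P, 1:P, 2:P, 3:t1, 4:t2, 5:t3 edges: (0,3,in); (0,5,in); (1,3,in); (1,4,in); (1,5,in); (2,4,in)
final:
nodes: 0:P, 1:P, 2:P, 3:t1, 4:t2, 5:t3
edges: (0,3,in); (0,5,in); (1,3,in); (1,4,in); (1,5,in); (2,4,in)


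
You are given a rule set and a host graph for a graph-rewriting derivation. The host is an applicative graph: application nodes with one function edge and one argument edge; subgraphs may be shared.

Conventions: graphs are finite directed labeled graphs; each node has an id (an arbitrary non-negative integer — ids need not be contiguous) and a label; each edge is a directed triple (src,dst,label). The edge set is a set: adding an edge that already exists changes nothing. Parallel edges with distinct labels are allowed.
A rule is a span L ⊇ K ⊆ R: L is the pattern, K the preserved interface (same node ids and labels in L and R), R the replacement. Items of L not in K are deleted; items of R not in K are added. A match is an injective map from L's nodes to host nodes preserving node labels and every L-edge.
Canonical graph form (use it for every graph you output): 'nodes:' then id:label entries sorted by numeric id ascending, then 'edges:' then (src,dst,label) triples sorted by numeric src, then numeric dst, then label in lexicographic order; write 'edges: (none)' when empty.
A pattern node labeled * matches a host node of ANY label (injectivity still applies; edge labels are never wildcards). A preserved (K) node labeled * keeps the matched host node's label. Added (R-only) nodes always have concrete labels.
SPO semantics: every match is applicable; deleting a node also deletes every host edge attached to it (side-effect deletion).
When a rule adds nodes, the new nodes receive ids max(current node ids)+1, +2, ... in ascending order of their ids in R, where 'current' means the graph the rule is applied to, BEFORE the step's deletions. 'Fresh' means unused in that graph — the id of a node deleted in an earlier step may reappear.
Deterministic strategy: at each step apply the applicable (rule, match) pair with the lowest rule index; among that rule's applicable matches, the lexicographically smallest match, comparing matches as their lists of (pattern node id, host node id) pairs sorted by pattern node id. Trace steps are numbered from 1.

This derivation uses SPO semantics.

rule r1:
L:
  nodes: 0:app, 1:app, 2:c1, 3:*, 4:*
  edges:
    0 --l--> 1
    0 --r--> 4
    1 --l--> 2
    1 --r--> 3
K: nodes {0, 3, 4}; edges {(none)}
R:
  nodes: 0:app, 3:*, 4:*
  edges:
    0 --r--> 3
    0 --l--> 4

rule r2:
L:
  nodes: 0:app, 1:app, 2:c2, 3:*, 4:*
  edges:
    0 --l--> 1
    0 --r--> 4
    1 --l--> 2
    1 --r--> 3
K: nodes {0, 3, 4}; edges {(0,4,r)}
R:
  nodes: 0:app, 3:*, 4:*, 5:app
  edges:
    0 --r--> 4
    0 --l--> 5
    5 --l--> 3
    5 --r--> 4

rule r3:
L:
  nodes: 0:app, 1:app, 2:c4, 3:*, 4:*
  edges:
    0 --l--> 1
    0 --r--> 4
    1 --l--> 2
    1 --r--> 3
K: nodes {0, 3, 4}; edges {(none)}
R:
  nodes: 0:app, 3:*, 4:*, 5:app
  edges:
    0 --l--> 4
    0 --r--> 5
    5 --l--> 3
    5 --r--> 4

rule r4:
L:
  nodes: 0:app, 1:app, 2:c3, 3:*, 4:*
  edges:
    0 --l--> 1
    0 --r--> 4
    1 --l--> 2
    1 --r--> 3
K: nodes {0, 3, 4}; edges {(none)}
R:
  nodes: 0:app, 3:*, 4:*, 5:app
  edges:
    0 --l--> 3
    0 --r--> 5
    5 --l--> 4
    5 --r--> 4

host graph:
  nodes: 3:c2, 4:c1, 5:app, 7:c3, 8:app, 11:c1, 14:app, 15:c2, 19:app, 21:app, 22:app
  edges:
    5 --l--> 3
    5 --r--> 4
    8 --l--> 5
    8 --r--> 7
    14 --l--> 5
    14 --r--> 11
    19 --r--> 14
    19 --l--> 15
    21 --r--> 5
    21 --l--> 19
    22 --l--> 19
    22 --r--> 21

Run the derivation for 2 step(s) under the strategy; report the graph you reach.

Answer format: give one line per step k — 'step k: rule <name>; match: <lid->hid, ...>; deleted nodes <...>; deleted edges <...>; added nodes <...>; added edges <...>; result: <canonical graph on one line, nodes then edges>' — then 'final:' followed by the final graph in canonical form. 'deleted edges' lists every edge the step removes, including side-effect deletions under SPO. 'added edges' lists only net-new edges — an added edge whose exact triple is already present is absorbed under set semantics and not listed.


step 1: rule r2; match: 0->8, 1->5, 2->3, 3->4, 4->7; deleted nodes 3, 5; deleted edges (5,3,l); (5,4,r); (8,5,l); (14,5,l); (21,5,r); added nodes 23; added edges (8,23,l); (23,4,l); (23,7,r); result: nodes: 4:c1, 7:c3, 8:app, 11:c1, 14:app, 15:c2, 19:app, 21:app, 22:app, 23:app edges: (8,7,r); (8,23,l); (14,11,r); (19,14,r); (19,15,l); (21,19,l); (22,19,l); (22,21,r); (23,4,l); (23,7,r)
step 2: rule r2; match: 0->22, 1->19, 2->15, 3->14, 4->21; deleted nodes 15, 19; deleted edges (19,14,r); (19,15,l); (21,19,l); (22,19,l); added nodes 24; added edges (22,24,l); (24,14,l); (24,21,r); result: nodes: 4:c1, 7:c3, 8:app, 11:c1, 14:app, 21:app, 22:app, 23:app, 24:app edges: (8,7,r); (8,23,l); (14,11,r); (22,21,r); (22,24,l); (23,4,l); (23,7,r); (24,14,l); (24,21,r)
final:
nodes: 4:c1, 7:c3, 8:app, 11:c1, 14:app, 21:app, 22:app, 23:app, 24:app
edges: (8,7,r); (8,23,l); (14,11,r); (22,21,r); (22,24,l); (23,4,l); (23,7,r); (24,14,l); (24,21,r)


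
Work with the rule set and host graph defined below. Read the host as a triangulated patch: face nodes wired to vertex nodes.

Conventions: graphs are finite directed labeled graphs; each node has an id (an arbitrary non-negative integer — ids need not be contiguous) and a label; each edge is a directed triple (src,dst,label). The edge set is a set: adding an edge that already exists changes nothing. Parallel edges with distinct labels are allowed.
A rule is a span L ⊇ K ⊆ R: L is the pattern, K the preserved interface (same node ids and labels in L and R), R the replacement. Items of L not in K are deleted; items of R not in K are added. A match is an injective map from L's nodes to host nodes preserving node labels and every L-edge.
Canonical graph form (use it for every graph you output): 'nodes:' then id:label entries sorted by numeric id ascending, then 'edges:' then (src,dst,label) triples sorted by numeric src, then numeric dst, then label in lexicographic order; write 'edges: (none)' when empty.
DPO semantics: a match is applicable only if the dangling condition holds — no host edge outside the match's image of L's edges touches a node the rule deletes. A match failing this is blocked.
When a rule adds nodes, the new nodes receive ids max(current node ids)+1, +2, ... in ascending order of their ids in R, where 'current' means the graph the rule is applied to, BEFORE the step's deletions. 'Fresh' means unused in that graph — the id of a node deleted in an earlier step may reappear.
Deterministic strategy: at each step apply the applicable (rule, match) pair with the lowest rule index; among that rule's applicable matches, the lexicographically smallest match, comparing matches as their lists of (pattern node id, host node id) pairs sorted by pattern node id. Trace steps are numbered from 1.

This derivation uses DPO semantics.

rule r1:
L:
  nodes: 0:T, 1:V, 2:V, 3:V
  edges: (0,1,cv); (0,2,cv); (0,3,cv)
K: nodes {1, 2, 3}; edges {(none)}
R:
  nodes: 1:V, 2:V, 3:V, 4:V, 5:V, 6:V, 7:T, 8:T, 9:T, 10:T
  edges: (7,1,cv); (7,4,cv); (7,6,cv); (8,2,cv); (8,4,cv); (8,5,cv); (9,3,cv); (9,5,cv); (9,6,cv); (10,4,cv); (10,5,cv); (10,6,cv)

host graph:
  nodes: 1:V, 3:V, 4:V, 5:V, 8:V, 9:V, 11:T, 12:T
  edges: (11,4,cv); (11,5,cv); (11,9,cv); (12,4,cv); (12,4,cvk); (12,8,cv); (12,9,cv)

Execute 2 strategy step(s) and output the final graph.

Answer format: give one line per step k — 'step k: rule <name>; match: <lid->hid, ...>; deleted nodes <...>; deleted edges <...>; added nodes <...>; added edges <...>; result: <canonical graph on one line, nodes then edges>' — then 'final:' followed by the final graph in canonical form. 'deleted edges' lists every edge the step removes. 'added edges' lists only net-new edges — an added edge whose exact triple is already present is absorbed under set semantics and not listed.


step 1: rule r1; match: 0->11, 1->4, 2->5, 3->9; deleted nodes 11; deleted edges (11,4,cv); (11,5,cv); (11,9,cv); added nodes 13, 14, 15, 16, 17, 18, 19; added edges (16,4,cv); (16,13,cv); (16,15,cv); (17,5,cv); (17,13,cv); (17,14,cv); (18,9,cv); (18,14,cv); (18,15,cv); (19,13,cv); (19,14,cv); (19,15,cv); result: nodes: 1:V, 3:V, 4:V, 5:V, 8:V, 9:V, 12:T, 13:V, 14:V, 15:V, 16:T, 17:T, 18:T, 19:T edges: (12,4,cv); (12,4,cvk); (12,8,cv); (12,9,cv); (16,4,cv); (16,13,cv); (16,15,cv); (17,5,cv); (17,13,cv); (17,14,cv); (18,9,cv); (18,14,cv); (18,15,cv); (19,13,cv); (19,14,cv); (19,15,cv)
step 2: rule r1; match: 0->16, 1->4, 2->13, 3->15; deleted nodes 16; deleted edges (16,4,cv); (16,13,cv); (16,15,cv); added nodes 20, 21, 22, 23, 24, 25, 26; added edges (23,4,cv); (23,20,cv); (23,22,cv); (24,13,cv); (24,20,cv); (24,21,cv); (25,15,cv); (25,21,cv); (25,22,cv); (26,20,cv); (26,21,cv); (26,22,cv); result: nodes: 1:V, 3:V, 4:V, 5:V, 8:V, 9:V, 12:T, 13:V, 14:V, 15:V, 17:T, 18:T, 19:T, 20:V, 21:V, 22:V, 23:T, 24:T, 25:T, 26:T edges: (12,4,cv); (12,4,cvk); (12,8,cv); (12,9,cv); (17,5,cv); (17,13,cv); (17,14,cv); (18,9,cv); (18,14,cv); (18,15,cv); (19,13,cv); (19,14,cv); (19,15,cv); (23,4,cv); (23,20,cv); (23,22,cv); (24,13,cv); (24,20,cv); (24,21,cv); (25,15,cv); (25,21,cv); (25,22,cv); (26,20,cv); (26,21,cv); (26,22,cv)
final:
nodes: 1:V, 3:V, 4:V, 5:V, 8:V, 9:V, 12:T, 13:V, 14:V, 15:V, 17:T, 18:T, 19:T, 20:V, 21:V, 22:V, 23:T, 24:T, 25:T, 26:T
edges: (12,4,cv); (12,4,cvk); (12,8,cv); (12,9,cv); (17,5,cv); (17,13,cv); (17,14,cv); (18,9,cv); (18,14,cv); (18,15,cv); (19,13,cv); (19,14,cv); (19,15,cv); (23,4,cv); (23,20,cv); (23,22,cv); (24,13,cv); (24,20,cv); (24,21,cv); (25,15,cv); (25,21,cv); (25,22,cv); (26,20,cv); (26,21,cv); (26,22,cv)


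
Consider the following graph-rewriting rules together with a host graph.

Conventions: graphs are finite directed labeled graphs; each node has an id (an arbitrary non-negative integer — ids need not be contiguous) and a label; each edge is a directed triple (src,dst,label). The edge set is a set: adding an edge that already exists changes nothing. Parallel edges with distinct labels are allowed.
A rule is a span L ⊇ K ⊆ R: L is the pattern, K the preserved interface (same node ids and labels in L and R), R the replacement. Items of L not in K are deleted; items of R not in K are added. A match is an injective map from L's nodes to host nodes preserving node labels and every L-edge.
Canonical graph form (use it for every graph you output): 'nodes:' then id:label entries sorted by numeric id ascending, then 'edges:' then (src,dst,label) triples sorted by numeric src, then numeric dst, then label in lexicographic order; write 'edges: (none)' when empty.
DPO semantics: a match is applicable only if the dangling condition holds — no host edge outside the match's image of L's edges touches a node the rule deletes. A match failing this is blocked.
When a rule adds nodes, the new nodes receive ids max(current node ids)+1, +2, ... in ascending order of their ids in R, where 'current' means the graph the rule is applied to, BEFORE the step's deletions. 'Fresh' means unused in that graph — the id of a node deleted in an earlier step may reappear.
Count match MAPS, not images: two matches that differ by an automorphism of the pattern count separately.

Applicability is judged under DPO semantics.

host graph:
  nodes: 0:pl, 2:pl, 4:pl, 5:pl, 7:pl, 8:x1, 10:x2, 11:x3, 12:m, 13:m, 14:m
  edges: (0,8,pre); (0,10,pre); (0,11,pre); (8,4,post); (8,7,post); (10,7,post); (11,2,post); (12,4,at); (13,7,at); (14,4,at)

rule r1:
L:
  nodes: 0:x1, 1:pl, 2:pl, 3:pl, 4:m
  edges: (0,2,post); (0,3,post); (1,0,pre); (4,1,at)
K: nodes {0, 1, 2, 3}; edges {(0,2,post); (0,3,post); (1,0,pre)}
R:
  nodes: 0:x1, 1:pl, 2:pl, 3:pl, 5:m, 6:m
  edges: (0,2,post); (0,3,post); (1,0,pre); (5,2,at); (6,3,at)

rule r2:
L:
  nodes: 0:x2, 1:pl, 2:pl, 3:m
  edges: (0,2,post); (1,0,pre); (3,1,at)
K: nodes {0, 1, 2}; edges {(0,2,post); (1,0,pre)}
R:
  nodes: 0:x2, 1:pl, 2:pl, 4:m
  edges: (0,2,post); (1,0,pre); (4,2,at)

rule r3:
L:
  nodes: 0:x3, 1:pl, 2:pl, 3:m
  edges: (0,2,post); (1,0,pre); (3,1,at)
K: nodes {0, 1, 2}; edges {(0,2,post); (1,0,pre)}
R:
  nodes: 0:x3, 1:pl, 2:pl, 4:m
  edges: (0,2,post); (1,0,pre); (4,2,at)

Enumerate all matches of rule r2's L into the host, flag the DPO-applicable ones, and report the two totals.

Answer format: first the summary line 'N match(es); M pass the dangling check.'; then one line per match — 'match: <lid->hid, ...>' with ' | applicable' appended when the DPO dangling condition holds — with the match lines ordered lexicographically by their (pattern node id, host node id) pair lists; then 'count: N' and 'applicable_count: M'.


0 match(es); 0 pass the dangling check.
count: 0
applicable_count: 0


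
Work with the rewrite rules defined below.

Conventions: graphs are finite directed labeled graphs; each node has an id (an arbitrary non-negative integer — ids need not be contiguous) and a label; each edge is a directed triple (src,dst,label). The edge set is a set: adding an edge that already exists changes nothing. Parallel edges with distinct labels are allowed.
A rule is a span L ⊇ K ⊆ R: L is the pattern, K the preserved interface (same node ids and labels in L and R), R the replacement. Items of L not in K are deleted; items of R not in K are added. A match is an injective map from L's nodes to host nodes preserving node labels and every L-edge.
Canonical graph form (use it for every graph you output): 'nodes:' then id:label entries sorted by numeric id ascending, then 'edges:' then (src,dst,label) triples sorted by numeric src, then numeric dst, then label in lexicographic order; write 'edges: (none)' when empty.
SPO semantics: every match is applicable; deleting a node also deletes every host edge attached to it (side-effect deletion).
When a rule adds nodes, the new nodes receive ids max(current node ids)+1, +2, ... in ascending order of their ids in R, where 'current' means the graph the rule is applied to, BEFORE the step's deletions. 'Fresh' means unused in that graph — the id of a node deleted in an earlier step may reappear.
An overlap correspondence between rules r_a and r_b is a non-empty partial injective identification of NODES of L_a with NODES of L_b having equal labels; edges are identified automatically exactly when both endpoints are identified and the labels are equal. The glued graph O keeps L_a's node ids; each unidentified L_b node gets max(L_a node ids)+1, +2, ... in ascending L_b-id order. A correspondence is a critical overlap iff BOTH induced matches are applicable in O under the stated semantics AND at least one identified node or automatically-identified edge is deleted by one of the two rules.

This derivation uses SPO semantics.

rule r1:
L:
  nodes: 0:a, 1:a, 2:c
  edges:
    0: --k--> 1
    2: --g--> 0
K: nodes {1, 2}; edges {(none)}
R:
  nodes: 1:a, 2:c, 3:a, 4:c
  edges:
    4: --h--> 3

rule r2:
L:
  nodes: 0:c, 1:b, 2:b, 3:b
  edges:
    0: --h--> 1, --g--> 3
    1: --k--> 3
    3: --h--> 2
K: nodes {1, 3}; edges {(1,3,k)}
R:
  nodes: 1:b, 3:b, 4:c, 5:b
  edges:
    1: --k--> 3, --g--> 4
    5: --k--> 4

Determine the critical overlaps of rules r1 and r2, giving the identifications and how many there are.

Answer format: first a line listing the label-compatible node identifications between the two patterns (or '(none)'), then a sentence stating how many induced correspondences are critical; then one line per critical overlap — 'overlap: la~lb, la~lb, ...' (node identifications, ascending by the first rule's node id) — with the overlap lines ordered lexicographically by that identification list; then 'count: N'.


label-compatible node identifications between L(r1) and L(r2): 2~0
1 of the induced correspondences is a critical overlap of r1 and r2.
overlap: 2~0
count: 1


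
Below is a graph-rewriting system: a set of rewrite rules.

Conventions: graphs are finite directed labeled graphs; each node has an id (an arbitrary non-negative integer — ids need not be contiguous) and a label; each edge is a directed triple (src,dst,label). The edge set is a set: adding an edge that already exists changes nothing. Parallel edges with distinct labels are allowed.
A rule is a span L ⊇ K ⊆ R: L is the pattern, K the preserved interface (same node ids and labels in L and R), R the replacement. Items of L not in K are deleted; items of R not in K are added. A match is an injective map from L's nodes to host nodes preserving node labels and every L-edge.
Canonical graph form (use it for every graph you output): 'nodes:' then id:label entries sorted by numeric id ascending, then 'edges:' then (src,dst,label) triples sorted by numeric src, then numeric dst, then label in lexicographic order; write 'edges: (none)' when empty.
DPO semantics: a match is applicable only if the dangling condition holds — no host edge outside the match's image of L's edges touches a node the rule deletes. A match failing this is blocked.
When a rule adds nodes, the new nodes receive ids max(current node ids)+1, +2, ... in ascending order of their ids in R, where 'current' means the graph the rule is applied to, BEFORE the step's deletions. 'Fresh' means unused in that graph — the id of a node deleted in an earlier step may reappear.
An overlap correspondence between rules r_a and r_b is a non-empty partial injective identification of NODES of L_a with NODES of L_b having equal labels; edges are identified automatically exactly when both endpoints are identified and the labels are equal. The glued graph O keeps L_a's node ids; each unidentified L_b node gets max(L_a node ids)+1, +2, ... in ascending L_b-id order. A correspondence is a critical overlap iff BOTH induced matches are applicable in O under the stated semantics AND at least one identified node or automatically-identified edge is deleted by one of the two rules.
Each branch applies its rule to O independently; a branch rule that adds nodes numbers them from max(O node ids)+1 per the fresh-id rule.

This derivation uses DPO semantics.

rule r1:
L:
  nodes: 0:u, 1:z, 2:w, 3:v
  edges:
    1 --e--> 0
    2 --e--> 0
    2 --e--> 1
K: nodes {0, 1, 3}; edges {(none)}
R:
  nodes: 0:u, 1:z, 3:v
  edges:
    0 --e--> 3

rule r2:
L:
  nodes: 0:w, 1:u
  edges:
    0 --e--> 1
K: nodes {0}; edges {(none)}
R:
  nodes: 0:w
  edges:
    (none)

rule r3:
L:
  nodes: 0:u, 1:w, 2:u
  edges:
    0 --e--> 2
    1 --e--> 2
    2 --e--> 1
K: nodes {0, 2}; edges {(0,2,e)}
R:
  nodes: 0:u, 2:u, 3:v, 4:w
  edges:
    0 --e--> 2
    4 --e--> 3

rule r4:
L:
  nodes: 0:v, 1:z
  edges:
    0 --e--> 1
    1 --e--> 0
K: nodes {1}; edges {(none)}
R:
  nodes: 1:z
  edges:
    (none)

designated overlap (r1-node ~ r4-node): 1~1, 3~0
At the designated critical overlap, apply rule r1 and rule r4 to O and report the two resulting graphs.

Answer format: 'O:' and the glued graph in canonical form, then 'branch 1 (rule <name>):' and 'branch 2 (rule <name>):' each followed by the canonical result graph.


O:
nodes: 0:u, 1:z, 2:w, 3:v
edges: (1,0,e); (1,3,e); (2,0,e); (2,1,e); (3,1,e)
branch 1 (rule r1):
nodes: 0:u, 1:z, 3:v
edges: (0,3,e); (1,3,e); (3,1,e)
branch 2 (rule r4):
nodes: 0:u, 1:z, 2:w
edges: (1,0,e); (2,0,e); (2,1,e)


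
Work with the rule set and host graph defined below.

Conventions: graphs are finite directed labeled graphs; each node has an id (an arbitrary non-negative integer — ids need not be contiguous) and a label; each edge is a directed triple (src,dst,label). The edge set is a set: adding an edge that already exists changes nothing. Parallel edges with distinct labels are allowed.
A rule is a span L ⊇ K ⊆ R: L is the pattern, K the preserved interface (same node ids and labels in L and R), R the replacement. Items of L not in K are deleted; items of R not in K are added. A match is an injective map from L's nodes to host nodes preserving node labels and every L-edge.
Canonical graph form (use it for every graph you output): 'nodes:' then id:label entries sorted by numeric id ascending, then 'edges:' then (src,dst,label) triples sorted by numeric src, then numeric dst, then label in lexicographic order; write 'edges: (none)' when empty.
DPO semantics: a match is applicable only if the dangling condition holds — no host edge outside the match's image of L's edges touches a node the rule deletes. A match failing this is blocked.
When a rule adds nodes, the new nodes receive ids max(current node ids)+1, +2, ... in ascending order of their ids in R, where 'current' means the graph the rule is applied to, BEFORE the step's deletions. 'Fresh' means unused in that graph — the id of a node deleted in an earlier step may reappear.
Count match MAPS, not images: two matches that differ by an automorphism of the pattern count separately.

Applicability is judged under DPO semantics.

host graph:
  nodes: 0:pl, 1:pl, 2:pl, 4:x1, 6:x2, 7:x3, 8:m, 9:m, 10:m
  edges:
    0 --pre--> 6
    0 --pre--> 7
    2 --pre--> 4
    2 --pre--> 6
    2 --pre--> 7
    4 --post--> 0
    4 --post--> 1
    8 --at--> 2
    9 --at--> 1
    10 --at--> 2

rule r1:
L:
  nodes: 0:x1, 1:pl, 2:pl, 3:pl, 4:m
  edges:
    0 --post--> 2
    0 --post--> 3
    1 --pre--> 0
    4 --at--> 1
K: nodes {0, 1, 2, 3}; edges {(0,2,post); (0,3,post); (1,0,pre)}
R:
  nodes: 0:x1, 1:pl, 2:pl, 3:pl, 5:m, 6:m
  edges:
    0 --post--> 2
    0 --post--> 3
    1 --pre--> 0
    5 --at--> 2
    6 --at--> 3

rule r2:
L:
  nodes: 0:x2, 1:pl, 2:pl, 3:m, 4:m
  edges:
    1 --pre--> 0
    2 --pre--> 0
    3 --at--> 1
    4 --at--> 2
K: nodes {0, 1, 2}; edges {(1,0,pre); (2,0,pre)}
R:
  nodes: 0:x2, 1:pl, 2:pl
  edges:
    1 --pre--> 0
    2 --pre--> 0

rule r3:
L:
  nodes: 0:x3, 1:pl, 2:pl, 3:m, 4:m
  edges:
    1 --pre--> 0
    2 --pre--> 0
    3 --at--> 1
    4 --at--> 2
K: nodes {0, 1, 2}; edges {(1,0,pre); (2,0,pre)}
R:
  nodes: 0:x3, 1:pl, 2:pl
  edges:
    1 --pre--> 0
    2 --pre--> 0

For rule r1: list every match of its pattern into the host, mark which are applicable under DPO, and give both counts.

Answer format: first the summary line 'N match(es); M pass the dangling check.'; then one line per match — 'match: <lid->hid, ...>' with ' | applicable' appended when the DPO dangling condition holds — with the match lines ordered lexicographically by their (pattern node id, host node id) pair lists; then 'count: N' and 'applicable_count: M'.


4 match(es); 4 pass the dangling check.
match: 0->4, 1->2, 2->0, 3->1, 4->8 | applicable
match: 0->4, 1->2, 2->0, 3->1, 4->10 | applicable
match: 0->4, 1->2, 2->1, 3->0, 4->8 | applicable
match: 0->4, 1->2, 2->1, 3->0, 4->10 | applicable
count: 4
applicable_count: 4


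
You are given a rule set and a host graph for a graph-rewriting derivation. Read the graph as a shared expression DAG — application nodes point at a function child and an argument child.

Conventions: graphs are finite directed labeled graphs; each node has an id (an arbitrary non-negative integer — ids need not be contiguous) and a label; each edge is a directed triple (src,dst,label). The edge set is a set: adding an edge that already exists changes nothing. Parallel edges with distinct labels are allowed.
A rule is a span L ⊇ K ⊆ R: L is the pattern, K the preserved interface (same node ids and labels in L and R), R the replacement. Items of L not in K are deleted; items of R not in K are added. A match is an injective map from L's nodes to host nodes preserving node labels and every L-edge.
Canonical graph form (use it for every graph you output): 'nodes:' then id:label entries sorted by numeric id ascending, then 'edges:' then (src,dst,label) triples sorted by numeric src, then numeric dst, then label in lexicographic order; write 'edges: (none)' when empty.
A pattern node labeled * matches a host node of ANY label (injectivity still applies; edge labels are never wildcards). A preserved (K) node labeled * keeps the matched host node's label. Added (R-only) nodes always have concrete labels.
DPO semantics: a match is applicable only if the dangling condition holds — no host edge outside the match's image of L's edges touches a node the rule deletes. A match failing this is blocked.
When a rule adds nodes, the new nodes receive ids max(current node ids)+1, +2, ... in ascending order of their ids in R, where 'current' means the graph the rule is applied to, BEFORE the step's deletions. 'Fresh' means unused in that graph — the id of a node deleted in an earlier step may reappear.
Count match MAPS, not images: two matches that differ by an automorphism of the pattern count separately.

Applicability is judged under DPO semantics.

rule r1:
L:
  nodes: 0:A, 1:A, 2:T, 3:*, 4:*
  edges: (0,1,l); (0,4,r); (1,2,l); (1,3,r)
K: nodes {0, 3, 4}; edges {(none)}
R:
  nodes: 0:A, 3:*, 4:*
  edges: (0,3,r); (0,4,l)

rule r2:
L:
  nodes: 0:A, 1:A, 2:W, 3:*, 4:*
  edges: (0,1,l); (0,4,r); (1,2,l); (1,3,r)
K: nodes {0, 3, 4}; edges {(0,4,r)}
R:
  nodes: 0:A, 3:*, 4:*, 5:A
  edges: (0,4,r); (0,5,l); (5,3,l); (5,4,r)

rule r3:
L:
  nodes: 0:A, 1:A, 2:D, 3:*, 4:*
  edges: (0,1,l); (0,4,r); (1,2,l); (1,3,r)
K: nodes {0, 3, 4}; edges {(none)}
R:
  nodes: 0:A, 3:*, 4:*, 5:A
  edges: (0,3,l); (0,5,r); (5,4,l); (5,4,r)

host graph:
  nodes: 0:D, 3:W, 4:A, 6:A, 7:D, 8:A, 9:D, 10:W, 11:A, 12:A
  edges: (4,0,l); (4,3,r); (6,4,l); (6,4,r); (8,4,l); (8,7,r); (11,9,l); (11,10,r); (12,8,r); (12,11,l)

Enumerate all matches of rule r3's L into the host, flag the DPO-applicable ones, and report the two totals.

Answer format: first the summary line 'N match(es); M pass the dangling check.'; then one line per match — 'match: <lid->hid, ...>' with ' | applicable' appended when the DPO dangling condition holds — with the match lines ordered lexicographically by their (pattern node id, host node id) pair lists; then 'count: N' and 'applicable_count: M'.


2 match(es); 1 pass the dangling check.
match: 0->8, 1->4, 2->0, 3->3, 4->7
match: 0->12, 1->11, 2->9, 3->10, 4->8 | applicable
count: 2
applicable_count: 1


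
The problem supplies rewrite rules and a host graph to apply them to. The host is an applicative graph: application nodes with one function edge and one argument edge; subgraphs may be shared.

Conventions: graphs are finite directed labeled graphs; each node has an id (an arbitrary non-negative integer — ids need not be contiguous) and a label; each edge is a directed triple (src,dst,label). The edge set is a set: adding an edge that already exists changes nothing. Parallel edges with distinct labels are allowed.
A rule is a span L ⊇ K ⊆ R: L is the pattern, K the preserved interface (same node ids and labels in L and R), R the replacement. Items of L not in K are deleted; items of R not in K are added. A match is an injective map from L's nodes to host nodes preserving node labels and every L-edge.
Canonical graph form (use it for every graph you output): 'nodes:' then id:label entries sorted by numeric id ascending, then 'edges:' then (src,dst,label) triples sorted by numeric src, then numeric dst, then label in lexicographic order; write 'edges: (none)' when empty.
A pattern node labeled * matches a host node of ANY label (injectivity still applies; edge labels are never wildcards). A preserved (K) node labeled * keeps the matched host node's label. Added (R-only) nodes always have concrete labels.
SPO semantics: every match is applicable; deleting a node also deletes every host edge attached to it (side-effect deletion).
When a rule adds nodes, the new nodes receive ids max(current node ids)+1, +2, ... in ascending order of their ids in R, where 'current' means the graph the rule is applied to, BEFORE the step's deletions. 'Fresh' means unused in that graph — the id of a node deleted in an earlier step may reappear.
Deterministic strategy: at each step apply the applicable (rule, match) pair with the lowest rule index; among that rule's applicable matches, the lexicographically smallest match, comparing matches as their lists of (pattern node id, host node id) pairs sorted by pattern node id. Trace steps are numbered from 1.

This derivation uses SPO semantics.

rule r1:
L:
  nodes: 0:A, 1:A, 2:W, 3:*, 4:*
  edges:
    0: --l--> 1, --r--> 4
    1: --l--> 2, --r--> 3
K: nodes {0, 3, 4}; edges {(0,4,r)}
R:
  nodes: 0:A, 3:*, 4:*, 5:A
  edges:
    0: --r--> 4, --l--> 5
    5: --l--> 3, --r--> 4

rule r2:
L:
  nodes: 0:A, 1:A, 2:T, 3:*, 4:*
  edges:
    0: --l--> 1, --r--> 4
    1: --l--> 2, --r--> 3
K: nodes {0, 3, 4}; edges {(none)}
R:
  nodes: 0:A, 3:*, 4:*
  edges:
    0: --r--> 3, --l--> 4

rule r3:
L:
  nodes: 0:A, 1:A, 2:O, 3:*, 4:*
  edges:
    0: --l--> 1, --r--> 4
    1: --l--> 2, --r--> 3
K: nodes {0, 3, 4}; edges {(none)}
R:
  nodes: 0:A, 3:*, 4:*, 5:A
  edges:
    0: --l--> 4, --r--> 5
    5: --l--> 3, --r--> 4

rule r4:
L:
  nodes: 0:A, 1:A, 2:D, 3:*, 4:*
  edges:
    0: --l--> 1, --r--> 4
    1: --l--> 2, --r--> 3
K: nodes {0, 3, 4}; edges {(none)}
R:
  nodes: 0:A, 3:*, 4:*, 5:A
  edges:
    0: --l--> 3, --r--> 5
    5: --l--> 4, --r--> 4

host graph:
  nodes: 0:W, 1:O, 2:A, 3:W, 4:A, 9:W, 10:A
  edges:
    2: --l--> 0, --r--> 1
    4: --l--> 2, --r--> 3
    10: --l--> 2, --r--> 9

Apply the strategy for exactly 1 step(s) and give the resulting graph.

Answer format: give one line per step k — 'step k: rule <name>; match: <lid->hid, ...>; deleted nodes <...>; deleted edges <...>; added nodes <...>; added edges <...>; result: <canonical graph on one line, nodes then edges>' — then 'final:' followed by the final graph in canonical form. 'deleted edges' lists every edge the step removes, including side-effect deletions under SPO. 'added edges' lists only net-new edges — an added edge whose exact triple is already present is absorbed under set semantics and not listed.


step 1: rule r1; match: 0->4, 1->2, 2->0, 3->1, 4->3; deleted nodes 0, 2; deleted edges (2,0,l); (2,1,r); (4,2,l); (10,2,l); added nodes 11; added edges (4,11,l); (11,1,l); (11,3,r); result: nodes: 1:O, 3:W, 4:A, 9:W, 10:A, 11:A edges: (4,3,r); (4,11,l); (10,9,r); (11,1,l); (11,3,r)
final:
nodes: 1:O, 3:W, 4:A, 9:W, 10:A, 11:A
edges: (4,3,r); (4,11,l); (10,9,r); (11,1,l); (11,3,r)
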